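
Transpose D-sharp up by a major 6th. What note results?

A sixth above D lands on the letter B.
A major sixth spans 9 semitones, so D# moves to pitch class 0. On the letter B that is B#.

B#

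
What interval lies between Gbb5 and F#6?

The letter names run G→F, a span of 6 letter steps, so the interval is some kind of seventh.
Gbb to F# is 13 semitones. A major seventh is 11, so 13 makes it doubly augmented.

doubly augmented seventh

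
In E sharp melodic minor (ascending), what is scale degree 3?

The E# melodic minor (ascending) scale runs E# F## G# A# B# C## D##.
Degree 3 is G#.

G#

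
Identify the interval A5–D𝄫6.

Counting letters A–B–C–D gives a fourth.
A→Dbb = 3 semitones, 2 narrower than the perfect fourth (5), so doubly diminished.

doubly diminished fourth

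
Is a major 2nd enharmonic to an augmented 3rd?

A major second spans 2 semitones; an augmented third spans 5.
The spans differ, so they are not enharmonic equivalents.

No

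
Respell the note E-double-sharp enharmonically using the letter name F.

F#

E## is pitch class 6. The letter F alone is pitch class 5.
To reach pitch class 6 from F requires an offset of +1 semitone, i.e. sharp: F#.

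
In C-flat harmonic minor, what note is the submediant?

Degree 6 takes the letter 5 steps above C, which is A.
In harmonic minor, degree 6 sits 8 semitones above the tonic. Cb + 8 semitones is pitch class 7, spelled on A as Abb.

Abb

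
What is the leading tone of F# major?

The F# major scale runs F# G# A# B C# D# E#.
Degree 7 is E#.

E#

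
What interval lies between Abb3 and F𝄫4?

minor sixth

The letter names run A→F, a span of 5 letter steps, so the interval is some kind of sixth.
Abb to Fbb is 8 semitones. A major sixth is 9, so 8 makes it minor.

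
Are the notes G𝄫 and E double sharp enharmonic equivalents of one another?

No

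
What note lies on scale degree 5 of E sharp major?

B#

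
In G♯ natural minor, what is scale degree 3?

B

Degree 3 takes the letter 2 steps above G, which is B.
In natural minor, degree 3 sits 3 semitones above the tonic. G# + 3 semitones is pitch class 11, spelled on B as B.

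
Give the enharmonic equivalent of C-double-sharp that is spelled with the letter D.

D

C## is pitch class 2. The letter D alone is pitch class 2.
Pitch class 2 on D needs no accidental: D.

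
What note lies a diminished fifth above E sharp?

A fifth above E lands on the letter B.
A diminished fifth spans 6 semitones, so E# moves to pitch class 11. On the letter B that is B.

B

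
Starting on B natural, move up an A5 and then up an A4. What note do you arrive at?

An augmented fifth up from B is F## (letter F, 8 semitones up).
An augmented fourth up from F## is B## (letter B, 6 semitones up).

B##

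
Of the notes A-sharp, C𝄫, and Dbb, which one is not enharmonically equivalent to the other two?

Dbb

In 12-tone equal temperament, enharmonic equivalents share a pitch class. A# is pitch class 10; Cbb is pitch class 10; Dbb is pitch class 0.
A# and Cbb share pitch class 10, while Dbb is pitch class 0.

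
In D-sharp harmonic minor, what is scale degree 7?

C##

Degree 7 takes the letter 6 steps above D, which is C.
In harmonic minor, degree 7 sits 11 semitones above the tonic. D# + 11 semitones is pitch class 2, spelled on C as C##.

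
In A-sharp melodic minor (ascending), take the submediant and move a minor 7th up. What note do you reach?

E#

The submediant of A# melodic minor (ascending) is F##.
A minor seventh (10 semitones) above F## lands on the letter E, giving E#.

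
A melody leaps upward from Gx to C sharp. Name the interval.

Counting letters G–A–B–C gives a fourth.
G##→C# = 4 semitones, 1 narrower than the perfect fourth (5), so diminished.

diminished fourth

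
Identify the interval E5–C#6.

Counting letters E–F–G–A–B–C gives a sixth.
E→C# = 9 semitones, exactly the major sixth.

major sixth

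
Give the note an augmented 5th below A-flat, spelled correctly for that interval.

Dbb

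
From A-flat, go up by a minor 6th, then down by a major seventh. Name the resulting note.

A minor sixth up from Ab is Fb (letter F, 8 semitones up).
A major seventh down from Fb is Gbb (letter G, 11 semitones down).

Gbb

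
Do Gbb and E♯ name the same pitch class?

Yes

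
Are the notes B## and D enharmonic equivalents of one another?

No

B## is pitch class 1; D is pitch class 2.
The pitch classes differ (1 vs. 2), so they are not enharmonic equivalents.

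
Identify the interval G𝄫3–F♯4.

doubly augmented seventh

Counting letters G–A–B–C–D–E–F gives a seventh.
Gbb→F# = 13 semitones, 2 wider than the major seventh (11), so doubly augmented.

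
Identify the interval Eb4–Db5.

minor seventh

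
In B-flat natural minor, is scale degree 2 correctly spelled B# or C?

Each scale degree takes a distinct letter name. Degree 2 of a scale on B must use the letter C.
C and B# are enharmonically the same pitch, but only C uses the letter C, so it is the correct spelling here.

C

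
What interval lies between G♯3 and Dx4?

Counting letters G–A–B–C–D gives a fifth.
G#→D## = 8 semitones, 1 wider than the perfect fifth (7), so augmented.

augmented fifth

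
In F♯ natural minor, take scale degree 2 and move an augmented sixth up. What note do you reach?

Scale degree 2 of F# natural minor is G#.
An augmented sixth (10 semitones) above G# lands on the letter E, giving E##.

E##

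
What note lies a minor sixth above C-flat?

Abb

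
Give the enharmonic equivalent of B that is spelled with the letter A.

B is pitch class 11. The letter A alone is pitch class 9.
To reach pitch class 11 from A requires an offset of +2 semitones, i.e. double sharp: A##.

A##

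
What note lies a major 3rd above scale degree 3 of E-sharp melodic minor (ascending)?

Scale degree 3 of E# melodic minor (ascending) is G#.
A major third (4 semitones) above G# lands on the letter B, giving B#.

B#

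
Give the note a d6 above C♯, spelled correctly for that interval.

Ab

C up a major sixth is A, so the target letter is A.
From C#, a diminished sixth is 7 semitones up: Ab.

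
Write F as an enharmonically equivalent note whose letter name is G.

F is pitch class 5. The letter G alone is pitch class 7.
To reach pitch class 5 from G requires an offset of -2 semitones, i.e. double flat: Gbb.

Gbb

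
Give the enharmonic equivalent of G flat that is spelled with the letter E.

Gb is pitch class 6. The letter E alone is pitch class 4.
To reach pitch class 6 from E requires an offset of +2 semitones, i.e. double sharp: E##.

E##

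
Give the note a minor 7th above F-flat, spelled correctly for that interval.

F up a major seventh is E, so the target letter is E.
From Fb, a minor seventh is 10 semitones up: Ebb.

Ebb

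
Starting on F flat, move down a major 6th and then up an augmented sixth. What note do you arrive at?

A major sixth down from Fb is Abb (letter A, 9 semitones down).
An augmented sixth up from Abb is F (letter F, 10 semitones up).

F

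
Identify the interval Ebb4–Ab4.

augmented fourth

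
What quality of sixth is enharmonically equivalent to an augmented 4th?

doubly diminished

An augmented fourth spans 6 semitones.
A sixth spanning 6 semitones is doubly diminished (the major sixth is 9).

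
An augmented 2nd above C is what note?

D#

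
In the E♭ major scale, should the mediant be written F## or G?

G

Each scale degree takes a distinct letter name. Degree 3 of a scale on E must use the letter G.
G and F## are enharmonically the same pitch, but only G uses the letter G, so it is the correct spelling here.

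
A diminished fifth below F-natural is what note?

B

F down a perfect fifth is Bb, so the target letter is B.
From F, a diminished fifth is 6 semitones down: B.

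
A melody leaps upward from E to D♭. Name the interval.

Counting letters E–F–G–A–B–C–D gives a seventh.
E→Db = 9 semitones, 2 narrower than the major seventh (11), so diminished.

diminished seventh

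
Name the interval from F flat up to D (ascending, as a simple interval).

The letter names run F→D, a span of 5 letter steps, so the interval is some kind of sixth.
Fb to D is 10 semitones. A major sixth is 9, so 10 makes it augmented.

augmented sixth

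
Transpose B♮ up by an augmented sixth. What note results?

B up a major sixth is G#, so the target letter is G.
From B, an augmented sixth is 10 semitones up: G##.

G##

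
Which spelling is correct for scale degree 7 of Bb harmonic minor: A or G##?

Each scale degree takes a distinct letter name. Degree 7 of a scale on B must use the letter A.
A and G## are enharmonically the same pitch, but only A uses the letter A, so it is the correct spelling here.

A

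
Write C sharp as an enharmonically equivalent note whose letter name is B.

Plain B sits 2 semitones below C#, so on the letter B the same pitch needs a double sharp: B##.

B##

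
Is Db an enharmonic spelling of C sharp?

Db = pitch class 1 and C# = pitch class 1 — the same pitch class, so they are enharmonic equivalents.

Yes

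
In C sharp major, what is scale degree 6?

Degree 6 takes the letter 5 steps above C, which is A.
In major, degree 6 sits 9 semitones above the tonic. C# + 9 semitones is pitch class 10, spelled on A as A#.

A#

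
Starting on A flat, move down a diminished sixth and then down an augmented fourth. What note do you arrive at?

A diminished sixth down from Ab is C# (letter C, 7 semitones down).
An augmented fourth down from C# is G (letter G, 6 semitones down).

G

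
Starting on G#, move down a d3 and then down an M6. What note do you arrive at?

A diminished third down from G# is E## (letter E, 2 semitones down).
A major sixth down from E## is G## (letter G, 9 semitones down).

G##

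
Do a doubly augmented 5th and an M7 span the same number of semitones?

No

A doubly augmented fifth spans 9 semitones; a major seventh spans 11.
The spans differ, so they are not enharmonic equivalents.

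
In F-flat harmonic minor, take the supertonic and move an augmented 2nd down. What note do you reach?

Fbb

The supertonic of Fb harmonic minor is Gb.
An augmented second (3 semitones) below Gb lands on the letter F, giving Fbb.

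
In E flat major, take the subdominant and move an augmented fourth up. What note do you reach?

The subdominant of Eb major is Ab.
An augmented fourth (6 semitones) above Ab lands on the letter D, giving D.

D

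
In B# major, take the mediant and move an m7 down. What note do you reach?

The mediant of B# major is D##.
A minor seventh (10 semitones) below D## lands on the letter E, giving E##.

E##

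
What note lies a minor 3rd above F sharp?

A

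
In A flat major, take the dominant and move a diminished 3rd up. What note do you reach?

The dominant of Ab major is Eb.
A diminished third (2 semitones) above Eb lands on the letter G, giving Gbb.

Gbb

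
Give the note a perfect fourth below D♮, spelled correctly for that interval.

A fourth below D lands on the letter A.
A perfect fourth spans 5 semitones, so D moves to pitch class 9. On the letter A that is A.

A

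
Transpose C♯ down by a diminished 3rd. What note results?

A##

A third below C lands on the letter A.
A diminished third spans 2 semitones, so C# moves to pitch class 11. On the letter A that is A##.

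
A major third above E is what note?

G#

A third above E lands on the letter G.
A major third spans 4 semitones, so E moves to pitch class 8. On the letter G that is G#.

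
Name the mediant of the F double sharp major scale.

A##

The F## major scale runs F## G## A## B# C## D## E##.
Degree 3 is A##.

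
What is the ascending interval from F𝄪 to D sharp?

minor sixth

Counting letters F–G–A–B–C–D gives a sixth.
F##→D# = 8 semitones, 1 narrower than the major sixth (9), so minor.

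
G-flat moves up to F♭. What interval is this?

The letter names run G→F, a span of 6 letter steps, so the interval is some kind of seventh.
Gb to Fb is 10 semitones. A major seventh is 11, so 10 makes it minor.

minor seventh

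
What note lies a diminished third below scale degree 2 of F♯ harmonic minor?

Scale degree 2 of F# harmonic minor is G#.
A diminished third (2 semitones) below G# lands on the letter E, giving E##.

E##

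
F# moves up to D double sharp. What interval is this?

augmented sixth

Counting letters F–G–A–B–C–D gives a sixth.
F#→D## = 10 semitones, 1 wider than the major sixth (9), so augmented.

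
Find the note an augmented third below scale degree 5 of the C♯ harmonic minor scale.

Eb

Scale degree 5 of C# harmonic minor is G#.
An augmented third (5 semitones) below G# lands on the letter E, giving Eb.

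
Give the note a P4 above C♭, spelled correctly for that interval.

Fb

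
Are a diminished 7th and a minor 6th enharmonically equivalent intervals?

No

A diminished seventh spans 9 semitones; a minor sixth spans 8.
The spans differ, so they are not enharmonic equivalents.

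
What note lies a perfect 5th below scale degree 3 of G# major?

E#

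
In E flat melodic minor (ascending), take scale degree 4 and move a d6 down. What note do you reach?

Scale degree 4 of Eb melodic minor (ascending) is Ab.
A diminished sixth (7 semitones) below Ab lands on the letter C, giving C#.

C#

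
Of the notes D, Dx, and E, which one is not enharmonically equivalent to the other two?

D

In 12-tone equal temperament, enharmonic equivalents share a pitch class. D is pitch class 2; D## is pitch class 4; E is pitch class 4.
D## and E share pitch class 4, while D is pitch class 2.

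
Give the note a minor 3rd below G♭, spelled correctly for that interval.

Eb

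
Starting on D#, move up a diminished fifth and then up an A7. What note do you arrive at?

G##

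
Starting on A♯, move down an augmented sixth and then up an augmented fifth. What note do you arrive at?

An augmented sixth down from A# is C (letter C, 10 semitones down).
An augmented fifth up from C is G# (letter G, 8 semitones up).

G#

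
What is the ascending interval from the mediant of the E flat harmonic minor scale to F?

major seventh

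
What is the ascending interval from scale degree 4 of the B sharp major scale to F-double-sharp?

major second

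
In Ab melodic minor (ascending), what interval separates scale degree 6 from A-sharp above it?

Scale degree 6 of Ab melodic minor (ascending) is F.
F up to A#: letters F→A make it a third; 5 semitones makes it augmented.

augmented third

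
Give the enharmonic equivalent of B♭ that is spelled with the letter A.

A#

Plain A sits 1 semitone below Bb, so on the letter A the same pitch needs a sharp: A#.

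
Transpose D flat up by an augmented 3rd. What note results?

D up a major third is F#, so the target letter is F.
From Db, an augmented third is 5 semitones up: F#.

F#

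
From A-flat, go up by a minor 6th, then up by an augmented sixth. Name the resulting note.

D

A minor sixth up from Ab is Fb (letter F, 8 semitones up).
An augmented sixth up from Fb is D (letter D, 10 semitones up).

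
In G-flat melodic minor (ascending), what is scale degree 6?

The Gb melodic minor (ascending) scale runs Gb Ab Bbb Cb Db Eb F.
Degree 6 is Eb.

Eb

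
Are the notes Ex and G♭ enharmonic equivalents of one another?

Yes

E## is pitch class 6; Gb is pitch class 6.
All spellings map to pitch class 6, so they are enharmonically equivalent.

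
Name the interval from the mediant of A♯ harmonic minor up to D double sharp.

The mediant of A# harmonic minor is C#.
C# up to D##: letters C→D make it a second; 3 semitones makes it augmented.

augmented second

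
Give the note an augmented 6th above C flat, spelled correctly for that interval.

A

A sixth above C lands on the letter A.
An augmented sixth spans 10 semitones, so Cb moves to pitch class 9. On the letter A that is A.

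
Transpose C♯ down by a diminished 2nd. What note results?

B##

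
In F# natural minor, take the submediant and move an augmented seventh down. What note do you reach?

Ebb

The submediant of F# natural minor is D.
An augmented seventh (12 semitones) below D lands on the letter E, giving Ebb.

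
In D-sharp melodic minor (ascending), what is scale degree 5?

A#

Degree 5 takes the letter 4 steps above D, which is A.
In melodic minor (ascending), degree 5 sits 7 semitones above the tonic. D# + 7 semitones is pitch class 10, spelled on A as A#.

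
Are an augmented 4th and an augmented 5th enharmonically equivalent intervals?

No

An augmented fourth spans 6 semitones; an augmented fifth spans 8.
The spans differ, so they are not enharmonic equivalents.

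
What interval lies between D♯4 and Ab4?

doubly diminished fifth

Counting letters D–E–F–G–A gives a fifth.
D#→Ab = 5 semitones, 2 narrower than the perfect fifth (7), so doubly diminished.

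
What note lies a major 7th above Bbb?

B up a major seventh is A#, so the target letter is A.
From Bbb, a major seventh is 11 semitones up: Ab.

Ab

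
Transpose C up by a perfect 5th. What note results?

A fifth above C lands on the letter G.
A perfect fifth spans 7 semitones, so C moves to pitch class 7. On the letter G that is G.

G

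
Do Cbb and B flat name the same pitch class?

Yes

Cbb is pitch class 10; Bb is pitch class 10.
All spellings map to pitch class 10, so they are enharmonically equivalent.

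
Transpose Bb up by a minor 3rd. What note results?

Db

B up a major third is D#, so the target letter is D.
From Bb, a minor third is 3 semitones up: Db.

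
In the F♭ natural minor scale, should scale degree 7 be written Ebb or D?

Ebb

Each scale degree takes a distinct letter name. Degree 7 of a scale on F must use the letter E.
Ebb and D are enharmonically the same pitch, but only Ebb uses the letter E, so it is the correct spelling here.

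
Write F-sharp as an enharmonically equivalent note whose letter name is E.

E##

F# is pitch class 6. The letter E alone is pitch class 4.
To reach pitch class 6 from E requires an offset of +2 semitones, i.e. double sharp: E##.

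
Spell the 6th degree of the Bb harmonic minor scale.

Gb

The Bb harmonic minor scale runs Bb C Db Eb F Gb A.
Degree 6 is Gb.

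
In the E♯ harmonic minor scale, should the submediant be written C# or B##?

Each scale degree takes a distinct letter name. Degree 6 of a scale on E must use the letter C.
C# and B## are enharmonically the same pitch, but only C# uses the letter C, so it is the correct spelling here.

C#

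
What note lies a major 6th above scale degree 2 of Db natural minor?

Scale degree 2 of Db natural minor is Eb.
A major sixth (9 semitones) above Eb lands on the letter C, giving C.

C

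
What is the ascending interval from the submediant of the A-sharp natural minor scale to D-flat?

diminished sixth

The submediant of A# natural minor is F#.
F# up to Db: letters F→D make it a sixth; 7 semitones makes it diminished.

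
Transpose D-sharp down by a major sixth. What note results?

D down a major sixth is F, so the target letter is F.
From D#, a major sixth is 9 semitones down: F#.

F#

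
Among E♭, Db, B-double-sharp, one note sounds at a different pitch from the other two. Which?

Eb

In 12-tone equal temperament, enharmonic equivalents share a pitch class. Eb is pitch class 3; Db is pitch class 1; B## is pitch class 1.
Db and B## share pitch class 1, while Eb is pitch class 3.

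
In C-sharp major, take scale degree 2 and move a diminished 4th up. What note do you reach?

Scale degree 2 of C# major is D#.
A diminished fourth (4 semitones) above D# lands on the letter G, giving G.

G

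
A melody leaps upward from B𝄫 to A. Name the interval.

augmented seventh

The letter names run B→A, a span of 6 letter steps, so the interval is some kind of seventh.
Bbb to A is 12 semitones. A major seventh is 11, so 12 makes it augmented.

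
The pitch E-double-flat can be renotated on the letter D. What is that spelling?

D

Ebb is pitch class 2. The letter D alone is pitch class 2.
Pitch class 2 on D needs no accidental: D.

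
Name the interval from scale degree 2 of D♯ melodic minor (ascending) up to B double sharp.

Scale degree 2 of D# melodic minor (ascending) is E#.
E# up to B##: letters E→B make it a fifth; 8 semitones makes it augmented.

augmented fifth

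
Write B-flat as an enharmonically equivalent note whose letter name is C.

Bb is pitch class 10. The letter C alone is pitch class 0.
To reach pitch class 10 from C requires an offset of -2 semitones, i.e. double flat: Cbb.

Cbb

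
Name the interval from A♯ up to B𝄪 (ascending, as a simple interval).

Counting letters A–B gives a second.
A#→B## = 3 semitones, 1 wider than the major second (2), so augmented.

augmented second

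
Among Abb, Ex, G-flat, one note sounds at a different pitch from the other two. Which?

In 12-tone equal temperament, enharmonic equivalents share a pitch class. Abb is pitch class 7; E## is pitch class 6; Gb is pitch class 6.
E## and Gb share pitch class 6, while Abb is pitch class 7.

Abb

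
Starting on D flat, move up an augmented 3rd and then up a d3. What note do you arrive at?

Ab

An augmented third up from Db is F# (letter F, 5 semitones up).
A diminished third up from F# is Ab (letter A, 2 semitones up).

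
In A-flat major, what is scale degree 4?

Degree 4 takes the letter 3 steps above A, which is D.
In major, degree 4 sits 5 semitones above the tonic. Ab + 5 semitones is pitch class 1, spelled on D as Db.

Db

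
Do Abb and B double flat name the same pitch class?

No

Two spellings are enharmonically equivalent only if they share a pitch class.
Here Abb → 7, Bbb → 9; 7 ≠ 9, so they are not.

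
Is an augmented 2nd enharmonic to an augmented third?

An augmented second spans 3 semitones; an augmented third spans 5.
The spans differ, so they are not enharmonic equivalents.

No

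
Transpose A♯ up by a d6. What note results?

A up a major sixth is F#, so the target letter is F.
From A#, a diminished sixth is 7 semitones up: F.

F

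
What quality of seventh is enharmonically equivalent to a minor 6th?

doubly diminished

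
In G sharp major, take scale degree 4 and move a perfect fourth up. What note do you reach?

F#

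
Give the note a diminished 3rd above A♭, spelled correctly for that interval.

Cbb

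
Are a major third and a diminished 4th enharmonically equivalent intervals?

A major third spans 4 semitones; a diminished fourth spans 4.
They are enharmonically equivalent.

Yes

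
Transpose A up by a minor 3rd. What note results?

C

A up a major third is C#, so the target letter is C.
From A, a minor third is 3 semitones up: C.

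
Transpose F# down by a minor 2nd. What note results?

F down a major second is Eb, so the target letter is E.
From F#, a minor second is 1 semitone down: E#.

E#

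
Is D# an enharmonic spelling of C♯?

No

D# is pitch class 3; C# is pitch class 1.
The pitch classes differ (3 vs. 1), so they are not enharmonic equivalents.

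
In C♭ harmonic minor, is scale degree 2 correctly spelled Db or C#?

Each scale degree takes a distinct letter name. Degree 2 of a scale on C must use the letter D.
Db and C# are enharmonically the same pitch, but only Db uses the letter D, so it is the correct spelling here.

Db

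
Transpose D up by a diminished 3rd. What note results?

D up a major third is F#, so the target letter is F.
From D, a diminished third is 2 semitones up: Fb.

Fb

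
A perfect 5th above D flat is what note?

Ab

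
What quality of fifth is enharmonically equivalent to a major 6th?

doubly augmented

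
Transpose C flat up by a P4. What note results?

Fb

A fourth above C lands on the letter F.
A perfect fourth spans 5 semitones, so Cb moves to pitch class 4. On the letter F that is Fb.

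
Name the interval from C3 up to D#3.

Counting letters C–D gives a second.
C→D# = 3 semitones, 1 wider than the major second (2), so augmented.

augmented second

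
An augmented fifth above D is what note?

A fifth above D lands on the letter A.
An augmented fifth spans 8 semitones, so D moves to pitch class 10. On the letter A that is A#.

A#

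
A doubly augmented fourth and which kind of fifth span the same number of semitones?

perfect

A doubly augmented fourth spans 7 semitones.
A fifth spanning 7 semitones is perfect (the perfect fifth is 7).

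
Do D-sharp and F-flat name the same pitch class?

No

D# is pitch class 3; Fb is pitch class 4.
The pitch classes differ (3 vs. 4), so they are not enharmonic equivalents.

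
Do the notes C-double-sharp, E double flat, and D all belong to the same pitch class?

C## is pitch class 2; Ebb is pitch class 2; D is pitch class 2.
All spellings map to pitch class 2, so they are enharmonically equivalent.

Yes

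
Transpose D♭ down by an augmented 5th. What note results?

Gbb

D down a perfect fifth is G, so the target letter is G.
From Db, an augmented fifth is 8 semitones down: Gbb.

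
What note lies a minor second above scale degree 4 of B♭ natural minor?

Scale degree 4 of Bb natural minor is Eb.
A minor second (1 semitone) above Eb lands on the letter F, giving Fb.

Fb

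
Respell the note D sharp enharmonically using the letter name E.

Eb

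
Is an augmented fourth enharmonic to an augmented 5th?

An augmented fourth spans 6 semitones; an augmented fifth spans 8.
The spans differ, so they are not enharmonic equivalents.

No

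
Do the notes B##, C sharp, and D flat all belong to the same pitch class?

Yes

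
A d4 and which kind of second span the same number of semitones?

doubly augmented

A diminished fourth spans 4 semitones.
A second spanning 4 semitones is doubly augmented (the major second is 2).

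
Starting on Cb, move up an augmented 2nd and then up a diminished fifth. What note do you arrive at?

Ab

An augmented second up from Cb is D (letter D, 3 semitones up).
A diminished fifth up from D is Ab (letter A, 6 semitones up).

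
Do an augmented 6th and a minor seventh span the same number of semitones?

Yes

An augmented sixth spans 10 semitones; a minor seventh spans 10.
They are enharmonically equivalent.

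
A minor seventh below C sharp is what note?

C down a major seventh is Db, so the target letter is D.
From C#, a minor seventh is 10 semitones down: D#.

D#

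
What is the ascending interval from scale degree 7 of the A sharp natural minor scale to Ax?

augmented second

Scale degree 7 of A# natural minor is G#.
G# up to A##: letters G→A make it a second; 3 semitones makes it augmented.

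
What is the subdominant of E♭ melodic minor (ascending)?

Degree 4 takes the letter 3 steps above E, which is A.
In melodic minor (ascending), degree 4 sits 5 semitones above the tonic. Eb + 5 semitones is pitch class 8, spelled on A as Ab.

Ab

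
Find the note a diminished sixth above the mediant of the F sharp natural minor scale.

Fb

The mediant of F# natural minor is A.
A diminished sixth (7 semitones) above A lands on the letter F, giving Fb.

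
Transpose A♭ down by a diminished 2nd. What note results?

G#

A second below A lands on the letter G.
A diminished second spans 0 semitones, so Ab moves to pitch class 8. On the letter G that is G#.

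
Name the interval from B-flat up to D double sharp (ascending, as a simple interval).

doubly augmented third

The letter names run B→D, a span of 2 letter steps, so the interval is some kind of third.
Bb to D## is 6 semitones. A major third is 4, so 6 makes it doubly augmented.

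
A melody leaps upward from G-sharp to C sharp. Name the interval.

perfect fourth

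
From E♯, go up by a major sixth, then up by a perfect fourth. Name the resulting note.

A major sixth up from E# is C## (letter C, 9 semitones up).
A perfect fourth up from C## is F## (letter F, 5 semitones up).

F##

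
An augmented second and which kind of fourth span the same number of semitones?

doubly diminished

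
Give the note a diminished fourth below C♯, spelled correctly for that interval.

G##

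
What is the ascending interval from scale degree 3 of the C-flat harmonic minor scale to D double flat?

minor seventh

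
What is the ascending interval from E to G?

Counting letters E–F–G gives a third.
E→G = 3 semitones, 1 narrower than the major third (4), so minor.

minor third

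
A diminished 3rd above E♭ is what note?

Gbb

E up a major third is G#, so the target letter is G.
From Eb, a diminished third is 2 semitones up: Gbb.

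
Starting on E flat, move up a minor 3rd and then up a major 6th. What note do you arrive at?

A minor third up from Eb is Gb (letter G, 3 semitones up).
A major sixth up from Gb is Eb (letter E, 9 semitones up).

Eb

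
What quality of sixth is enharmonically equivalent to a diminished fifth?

doubly diminished

A diminished fifth spans 6 semitones.
A sixth spanning 6 semitones is doubly diminished (the major sixth is 9).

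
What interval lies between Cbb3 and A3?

doubly augmented sixth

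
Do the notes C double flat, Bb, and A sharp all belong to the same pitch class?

Yes

Cbb is pitch class 10; Bb is pitch class 10; A# is pitch class 10.
All spellings map to pitch class 10, so they are enharmonically equivalent.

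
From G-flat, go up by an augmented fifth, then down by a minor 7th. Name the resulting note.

E

An augmented fifth up from Gb is D (letter D, 8 semitones up).
A minor seventh down from D is E (letter E, 10 semitones down).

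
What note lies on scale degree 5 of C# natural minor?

The C# natural minor scale runs C# D# E F# G# A B.
Degree 5 is G#.

G#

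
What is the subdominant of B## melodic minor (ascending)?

E##

Degree 4 takes the letter 3 steps above B, which is E.
In melodic minor (ascending), degree 4 sits 5 semitones above the tonic. B## + 5 semitones is pitch class 6, spelled on E as E##.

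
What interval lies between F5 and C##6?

The letter names run F→C, a span of 4 letter steps, so the interval is some kind of fifth.
F to C## is 9 semitones. A perfect fifth is 7, so 9 makes it doubly augmented.

doubly augmented fifth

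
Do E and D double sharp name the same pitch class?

E is pitch class 4; D## is pitch class 4.
All spellings map to pitch class 4, so they are enharmonically equivalent.

Yes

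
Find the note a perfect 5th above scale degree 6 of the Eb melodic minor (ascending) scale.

Scale degree 6 of Eb melodic minor (ascending) is C.
A perfect fifth (7 semitones) above C lands on the letter G, giving G.

G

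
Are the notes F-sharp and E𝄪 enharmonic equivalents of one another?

Yes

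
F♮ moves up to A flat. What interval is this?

Counting letters F–G–A gives a third.
F→Ab = 3 semitones, 1 narrower than the major third (4), so minor.

minor third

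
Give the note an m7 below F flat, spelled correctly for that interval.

F down a major seventh is Gb, so the target letter is G.
From Fb, a minor seventh is 10 semitones down: Gb.

Gb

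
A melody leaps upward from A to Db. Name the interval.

Counting letters A–B–C–D gives a fourth.
A→Db = 4 semitones, 1 narrower than the perfect fourth (5), so diminished.

diminished fourth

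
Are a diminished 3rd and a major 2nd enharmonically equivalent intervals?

Yes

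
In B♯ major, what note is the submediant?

G##

Degree 6 takes the letter 5 steps above B, which is G.
In major, degree 6 sits 9 semitones above the tonic. B# + 9 semitones is pitch class 9, spelled on G as G##.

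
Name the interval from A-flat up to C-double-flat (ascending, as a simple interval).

diminished third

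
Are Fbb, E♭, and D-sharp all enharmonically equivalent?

Fbb = pitch class 3 and Eb = pitch class 3 and D# = pitch class 3 — the same pitch class, so they are enharmonic equivalents.

Yes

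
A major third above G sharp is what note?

B#

G up a major third is B, so the target letter is B.
From G#, a major third is 4 semitones up: B#.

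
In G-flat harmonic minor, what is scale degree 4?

Degree 4 takes the letter 3 steps above G, which is C.
In harmonic minor, degree 4 sits 5 semitones above the tonic. Gb + 5 semitones is pitch class 11, spelled on C as Cb.

Cb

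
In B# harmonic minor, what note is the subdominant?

E#

Degree 4 takes the letter 3 steps above B, which is E.
In harmonic minor, degree 4 sits 5 semitones above the tonic. B# + 5 semitones is pitch class 5, spelled on E as E#.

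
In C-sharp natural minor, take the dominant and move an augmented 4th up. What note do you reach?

The dominant of C# natural minor is G#.
An augmented fourth (6 semitones) above G# lands on the letter C, giving C##.

C##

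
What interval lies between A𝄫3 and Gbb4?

Counting letters A–B–C–D–E–F–G gives a seventh.
Abb→Gbb = 10 semitones, 1 narrower than the major seventh (11), so minor.

minor seventh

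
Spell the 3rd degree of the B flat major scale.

Degree 3 takes the letter 2 steps above B, which is D.
In major, degree 3 sits 4 semitones above the tonic. Bb + 4 semitones is pitch class 2, spelled on D as D.

D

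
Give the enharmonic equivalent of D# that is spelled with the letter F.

Fbb

D# is pitch class 3. The letter F alone is pitch class 5.
To reach pitch class 3 from F requires an offset of -2 semitones, i.e. double flat: Fbb.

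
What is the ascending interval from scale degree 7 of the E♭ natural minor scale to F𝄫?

Scale degree 7 of Eb natural minor is Db.
Db up to Fbb: letters D→F make it a third; 2 semitones makes it diminished.

diminished third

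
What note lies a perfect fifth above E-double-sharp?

B##

E up a perfect fifth is B, so the target letter is B.
From E##, a perfect fifth is 7 semitones up: B##.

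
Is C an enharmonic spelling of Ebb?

No

C is pitch class 0; Ebb is pitch class 2.
The pitch classes differ (0 vs. 2), so they are not enharmonic equivalents.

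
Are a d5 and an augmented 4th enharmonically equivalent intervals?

Yes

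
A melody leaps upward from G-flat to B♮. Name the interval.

The letter names run G→B, a span of 2 letter steps, so the interval is some kind of third.
Gb to B is 5 semitones. A major third is 4, so 5 makes it augmented.

augmented third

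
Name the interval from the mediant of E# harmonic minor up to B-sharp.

The mediant of E# harmonic minor is G#.
G# up to B#: letters G→B make it a third; 4 semitones makes it major.

major third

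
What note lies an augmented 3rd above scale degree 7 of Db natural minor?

E

Scale degree 7 of Db natural minor is Cb.
An augmented third (5 semitones) above Cb lands on the letter E, giving E.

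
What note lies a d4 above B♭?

Ebb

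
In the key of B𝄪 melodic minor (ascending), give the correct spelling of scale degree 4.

E##

Degree 4 takes the letter 3 steps above B, which is E.
In melodic minor (ascending), degree 4 sits 5 semitones above the tonic. B## + 5 semitones is pitch class 6, spelled on E as E##.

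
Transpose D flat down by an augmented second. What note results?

Cbb

A second below D lands on the letter C.
An augmented second spans 3 semitones, so Db moves to pitch class 10. On the letter C that is Cbb.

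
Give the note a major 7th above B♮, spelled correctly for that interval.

A#

B up a major seventh is A#, so the target letter is A.
From B, a major seventh is 11 semitones up: A#.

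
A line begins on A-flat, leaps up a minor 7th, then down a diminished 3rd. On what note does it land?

E

A minor seventh up from Ab is Gb (letter G, 10 semitones up).
A diminished third down from Gb is E (letter E, 2 semitones down).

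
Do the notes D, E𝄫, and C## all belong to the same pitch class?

Yes

D = pitch class 2 and Ebb = pitch class 2 and C## = pitch class 2 — the same pitch class, so they are enharmonic equivalents.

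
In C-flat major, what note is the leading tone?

The Cb major scale runs Cb Db Eb Fb Gb Ab Bb.
Degree 7 is Bb.

Bb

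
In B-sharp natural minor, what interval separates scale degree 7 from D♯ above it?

perfect fourth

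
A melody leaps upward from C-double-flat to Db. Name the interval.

augmented second

Counting letters C–D gives a second.
Cbb→Db = 3 semitones, 1 wider than the major second (2), so augmented.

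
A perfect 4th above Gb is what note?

Cb

A fourth above G lands on the letter C.
A perfect fourth spans 5 semitones, so Gb moves to pitch class 11. On the letter C that is Cb.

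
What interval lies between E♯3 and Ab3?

Counting letters E–F–G–A gives a fourth.
E#→Ab = 3 semitones, 2 narrower than the perfect fourth (5), so doubly diminished.

doubly diminished fourth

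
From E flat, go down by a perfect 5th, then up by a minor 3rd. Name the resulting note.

Cb

A perfect fifth down from Eb is Ab (letter A, 7 semitones down).
A minor third up from Ab is Cb (letter C, 3 semitones up).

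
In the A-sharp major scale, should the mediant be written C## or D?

C##

Each scale degree takes a distinct letter name. Degree 3 of a scale on A must use the letter C.
C## and D are enharmonically the same pitch, but only C## uses the letter C, so it is the correct spelling here.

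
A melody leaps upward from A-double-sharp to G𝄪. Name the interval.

Counting letters A–B–C–D–E–F–G gives a seventh.
A##→G## = 10 semitones, 1 narrower than the major seventh (11), so minor.

minor seventh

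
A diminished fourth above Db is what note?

A fourth above D lands on the letter G.
A diminished fourth spans 4 semitones, so Db moves to pitch class 5. On the letter G that is Gbb.

Gbb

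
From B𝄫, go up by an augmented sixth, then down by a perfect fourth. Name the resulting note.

An augmented sixth up from Bbb is G (letter G, 10 semitones up).
A perfect fourth down from G is D (letter D, 5 semitones down).

D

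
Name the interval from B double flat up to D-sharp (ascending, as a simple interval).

doubly augmented third

The letter names run B→D, a span of 2 letter steps, so the interval is some kind of third.
Bbb to D# is 6 semitones. A major third is 4, so 6 makes it doubly augmented.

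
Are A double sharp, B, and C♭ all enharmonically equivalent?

Yes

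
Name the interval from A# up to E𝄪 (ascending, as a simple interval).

augmented fifth

Counting letters A–B–C–D–E gives a fifth.
A#→E## = 8 semitones, 1 wider than the perfect fifth (7), so augmented.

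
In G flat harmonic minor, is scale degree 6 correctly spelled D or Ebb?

Each scale degree takes a distinct letter name. Degree 6 of a scale on G must use the letter E.
Ebb and D are enharmonically the same pitch, but only Ebb uses the letter E, so it is the correct spelling here.

Ebb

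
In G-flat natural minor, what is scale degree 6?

Ebb

Degree 6 takes the letter 5 steps above G, which is E.
In natural minor, degree 6 sits 8 semitones above the tonic. Gb + 8 semitones is pitch class 2, spelled on E as Ebb.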